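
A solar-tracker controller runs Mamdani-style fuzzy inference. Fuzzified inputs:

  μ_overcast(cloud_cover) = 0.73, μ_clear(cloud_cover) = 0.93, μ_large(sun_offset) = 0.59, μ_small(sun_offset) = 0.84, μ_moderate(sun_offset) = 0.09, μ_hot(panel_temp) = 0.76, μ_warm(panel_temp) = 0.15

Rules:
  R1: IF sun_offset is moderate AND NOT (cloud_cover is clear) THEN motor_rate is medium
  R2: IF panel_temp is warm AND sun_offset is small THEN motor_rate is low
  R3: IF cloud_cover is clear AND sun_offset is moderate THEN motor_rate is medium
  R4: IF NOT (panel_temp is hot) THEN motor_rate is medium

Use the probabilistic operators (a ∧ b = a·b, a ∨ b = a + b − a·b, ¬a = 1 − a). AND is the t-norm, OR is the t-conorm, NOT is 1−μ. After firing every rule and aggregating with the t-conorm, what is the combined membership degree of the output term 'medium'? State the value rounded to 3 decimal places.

0.308

R1: moderate=0.09, ¬clear=1−0.93=0.07; AND[a·b] → w = 0.0063
R2: warm=0.15, small=0.84; AND[a·b] → w = 0.1260
R3: clear=0.93, moderate=0.09; AND[a·b] → w = 0.0837
R4: ¬hot=1−0.76=0.24 → w = 0.2400
Rules with consequent 'medium': {R1, R3, R4} → strengths 0.0063, 0.0837, 0.2400
Aggregate via t-conorm [a + b − a·b]: 0.3080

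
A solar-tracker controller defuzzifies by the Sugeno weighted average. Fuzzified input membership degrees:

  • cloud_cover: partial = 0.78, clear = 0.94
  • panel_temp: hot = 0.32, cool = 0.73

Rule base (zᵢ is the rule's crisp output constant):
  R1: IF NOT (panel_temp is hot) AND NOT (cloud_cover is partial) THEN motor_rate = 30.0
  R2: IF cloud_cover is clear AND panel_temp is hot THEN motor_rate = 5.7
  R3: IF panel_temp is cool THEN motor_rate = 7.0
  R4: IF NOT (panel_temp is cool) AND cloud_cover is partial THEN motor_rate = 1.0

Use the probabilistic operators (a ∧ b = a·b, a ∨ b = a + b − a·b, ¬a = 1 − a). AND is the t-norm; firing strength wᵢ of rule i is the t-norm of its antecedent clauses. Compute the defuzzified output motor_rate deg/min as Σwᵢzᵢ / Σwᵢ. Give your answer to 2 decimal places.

R1 (z=30.0): ¬hot=1−0.32=0.68, ¬partial=1−0.78=0.22; AND[a·b] → w = 0.1496
R2 (z=5.7): clear=0.94, hot=0.32; AND[a·b] → w = 0.3008
R3 (z=7.0): cool=0.73 → w = 0.7300
R4 (z=1.0): ¬cool=1−0.73=0.27, partial=0.78; AND[a·b] → w = 0.2106
Weighted average = (0.1496·30.0 + 0.3008·5.7 + 0.7300·7.0 + 0.2106·1.0) / (0.1496 + 0.3008 + 0.7300 + 0.2106)
  = 11.5232 / 1.3910 = 8.28

8.28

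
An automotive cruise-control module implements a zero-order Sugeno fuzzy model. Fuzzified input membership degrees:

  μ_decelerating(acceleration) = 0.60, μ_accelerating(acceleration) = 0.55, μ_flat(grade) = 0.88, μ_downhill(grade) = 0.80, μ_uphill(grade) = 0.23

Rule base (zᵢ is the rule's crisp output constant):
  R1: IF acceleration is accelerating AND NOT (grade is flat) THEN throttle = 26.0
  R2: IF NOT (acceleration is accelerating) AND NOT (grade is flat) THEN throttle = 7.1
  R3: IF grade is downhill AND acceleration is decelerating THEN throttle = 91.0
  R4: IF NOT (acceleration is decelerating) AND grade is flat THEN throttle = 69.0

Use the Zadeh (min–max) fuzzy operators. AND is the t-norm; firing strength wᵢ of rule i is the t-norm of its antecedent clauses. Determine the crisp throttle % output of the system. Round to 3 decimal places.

69.494

R1 (z=26.0): accelerating=0.55, ¬flat=1−0.88=0.12; AND[min(a, b)] → w = 0.12
R2 (z=7.1): ¬accelerating=1−0.55=0.45, ¬flat=1−0.88=0.12; AND[min(a, b)] → w = 0.12
R3 (z=91.0): downhill=0.80, decelerating=0.60; AND[min(a, b)] → w = 0.60
R4 (z=69.0): ¬decelerating=1−0.60=0.40, flat=0.88; AND[min(a, b)] → w = 0.40
Weighted average = (0.12·26.0 + 0.12·7.1 + 0.60·91.0 + 0.40·69.0) / (0.12 + 0.12 + 0.60 + 0.40)
  = 86.1720 / 1.2400 = 69.494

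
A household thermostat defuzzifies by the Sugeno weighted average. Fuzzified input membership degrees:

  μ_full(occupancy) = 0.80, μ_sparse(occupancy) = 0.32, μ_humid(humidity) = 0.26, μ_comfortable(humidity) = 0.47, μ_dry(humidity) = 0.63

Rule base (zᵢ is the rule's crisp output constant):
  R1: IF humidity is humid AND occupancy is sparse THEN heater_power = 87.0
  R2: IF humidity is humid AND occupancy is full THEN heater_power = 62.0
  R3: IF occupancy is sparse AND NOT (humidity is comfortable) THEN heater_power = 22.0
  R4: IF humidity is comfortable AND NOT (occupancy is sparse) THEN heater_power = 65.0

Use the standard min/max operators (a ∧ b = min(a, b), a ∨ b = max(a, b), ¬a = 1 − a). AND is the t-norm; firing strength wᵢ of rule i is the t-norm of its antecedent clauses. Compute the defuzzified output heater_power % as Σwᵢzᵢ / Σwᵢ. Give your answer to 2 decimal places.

R1 (z=87.0): humid=0.26, sparse=0.32; AND[min(a, b)] → w = 0.26
R2 (z=62.0): humid=0.26, full=0.80; AND[min(a, b)] → w = 0.26
R3 (z=22.0): sparse=0.32, ¬comfortable=1−0.47=0.53; AND[min(a, b)] → w = 0.32
R4 (z=65.0): comfortable=0.47, ¬sparse=1−0.32=0.68; AND[min(a, b)] → w = 0.47
Weighted average = (0.26·87.0 + 0.26·62.0 + 0.32·22.0 + 0.47·65.0) / (0.26 + 0.26 + 0.32 + 0.47)
  = 76.3300 / 1.3100 = 58.27

58.27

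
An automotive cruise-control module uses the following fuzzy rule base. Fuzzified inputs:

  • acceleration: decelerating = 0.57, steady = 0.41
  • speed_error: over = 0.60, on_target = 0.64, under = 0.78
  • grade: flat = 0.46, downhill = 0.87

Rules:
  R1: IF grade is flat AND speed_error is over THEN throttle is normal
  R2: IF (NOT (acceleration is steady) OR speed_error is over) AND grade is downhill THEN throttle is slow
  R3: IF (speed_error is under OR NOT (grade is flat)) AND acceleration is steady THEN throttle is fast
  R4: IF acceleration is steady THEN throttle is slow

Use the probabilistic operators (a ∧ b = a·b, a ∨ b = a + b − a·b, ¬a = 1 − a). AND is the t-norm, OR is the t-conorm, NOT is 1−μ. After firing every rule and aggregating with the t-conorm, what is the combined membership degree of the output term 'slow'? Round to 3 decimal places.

R1: flat=0.46, over=0.60; AND[a·b] → w = 0.2760
R2: (¬steady=1−0.41=0.59 OR over=0.60) = 0.8360; AND[a·b] with downhill=0.87 → w = 0.7273
R3: (under=0.78 OR ¬flat=1−0.46=0.54) = 0.8988; AND[a·b] with steady=0.41 → w = 0.3685
R4: steady=0.41 → w = 0.4100
Rules with consequent 'slow': {R2, R4} → strengths 0.7273, 0.4100
Aggregate via t-conorm [a + b − a·b]: 0.8391

0.839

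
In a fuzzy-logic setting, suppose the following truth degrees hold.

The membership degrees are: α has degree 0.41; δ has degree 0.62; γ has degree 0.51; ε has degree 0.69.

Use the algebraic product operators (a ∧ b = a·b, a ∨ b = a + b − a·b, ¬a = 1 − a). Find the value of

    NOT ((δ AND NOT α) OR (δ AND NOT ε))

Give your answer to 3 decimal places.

0.512

NOT α = 1 − 0.4100 = 0.5900
δ AND NOT α = a·b on (0.6200, 0.5900) = 0.3658
NOT ε = 1 − 0.6900 = 0.3100
δ AND NOT ε = a·b on (0.6200, 0.3100) = 0.1922
(δ AND NOT α) OR (δ AND NOT ε) = a + b − a·b on (0.3658, 0.1922) = 0.4877
NOT ((δ AND NOT α) OR (δ AND NOT ε)) = 1 − 0.4877 = 0.5123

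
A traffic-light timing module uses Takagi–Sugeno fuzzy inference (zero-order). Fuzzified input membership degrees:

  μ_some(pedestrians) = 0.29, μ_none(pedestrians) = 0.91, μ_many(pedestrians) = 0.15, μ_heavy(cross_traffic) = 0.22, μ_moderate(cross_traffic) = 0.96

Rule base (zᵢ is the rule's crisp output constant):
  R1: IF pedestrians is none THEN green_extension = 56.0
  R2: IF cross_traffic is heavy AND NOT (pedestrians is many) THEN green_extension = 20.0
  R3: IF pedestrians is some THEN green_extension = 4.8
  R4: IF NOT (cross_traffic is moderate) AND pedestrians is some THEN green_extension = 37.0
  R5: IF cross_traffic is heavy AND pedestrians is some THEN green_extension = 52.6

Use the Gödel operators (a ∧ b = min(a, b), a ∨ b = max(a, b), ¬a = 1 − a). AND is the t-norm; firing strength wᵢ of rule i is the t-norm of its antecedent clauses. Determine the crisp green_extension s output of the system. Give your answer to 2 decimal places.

R1 (z=56.0): none=0.91 → w = 0.91
R2 (z=20.0): heavy=0.22, ¬many=1−0.15=0.85; AND[min(a, b)] → w = 0.22
R3 (z=4.8): some=0.29 → w = 0.29
R4 (z=37.0): ¬moderate=1−0.96=0.04, some=0.29; AND[min(a, b)] → w = 0.04
R5 (z=52.6): heavy=0.22, some=0.29; AND[min(a, b)] → w = 0.22
Weighted average = (0.91·56.0 + 0.22·20.0 + 0.29·4.8 + 0.04·37.0 + 0.22·52.6) / (0.91 + 0.22 + 0.29 + 0.04 + 0.22)
  = 69.8040 / 1.6800 = 41.55

41.55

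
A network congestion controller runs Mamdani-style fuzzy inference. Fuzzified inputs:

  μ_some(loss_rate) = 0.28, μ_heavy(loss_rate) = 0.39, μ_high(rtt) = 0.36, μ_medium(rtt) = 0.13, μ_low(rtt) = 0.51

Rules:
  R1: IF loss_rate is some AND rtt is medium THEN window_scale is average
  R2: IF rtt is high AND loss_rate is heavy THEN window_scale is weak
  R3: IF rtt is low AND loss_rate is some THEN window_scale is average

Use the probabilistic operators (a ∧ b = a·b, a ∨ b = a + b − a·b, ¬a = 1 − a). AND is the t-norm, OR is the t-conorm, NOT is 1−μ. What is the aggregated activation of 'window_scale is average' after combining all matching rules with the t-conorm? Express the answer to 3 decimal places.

0.174

R1: some=0.28, medium=0.13; AND[a·b] → w = 0.0364
R2: high=0.36, heavy=0.39; AND[a·b] → w = 0.1404
R3: low=0.51, some=0.28; AND[a·b] → w = 0.1428
Rules with consequent 'average': {R1, R3} → strengths 0.0364, 0.1428
Aggregate via t-conorm [a + b − a·b]: 0.1740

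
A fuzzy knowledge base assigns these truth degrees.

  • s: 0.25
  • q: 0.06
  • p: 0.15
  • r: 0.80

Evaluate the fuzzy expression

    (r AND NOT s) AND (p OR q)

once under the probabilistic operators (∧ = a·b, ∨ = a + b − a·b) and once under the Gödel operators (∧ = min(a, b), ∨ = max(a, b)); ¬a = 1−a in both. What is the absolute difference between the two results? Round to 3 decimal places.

0.029

Under probabilistic:
  NOT s = 1 − 0.2500 = 0.7500
  r AND NOT s = a·b on (0.8000, 0.7500) = 0.6000
  p OR q = a + b − a·b on (0.1500, 0.0600) = 0.2010
  (r AND NOT s) AND (p OR q) = a·b on (0.6000, 0.2010) = 0.1206
  → value = 0.1206
Under Gödel:
  NOT s = 1 − 0.25 = 0.75
  r AND NOT s = min(a, b) on (0.80, 0.75) = 0.75
  p OR q = max(a, b) on (0.15, 0.06) = 0.15
  (r AND NOT s) AND (p OR q) = min(a, b) on (0.75, 0.15) = 0.15
  → value = 0.1500
|0.1206 − 0.1500| = 0.029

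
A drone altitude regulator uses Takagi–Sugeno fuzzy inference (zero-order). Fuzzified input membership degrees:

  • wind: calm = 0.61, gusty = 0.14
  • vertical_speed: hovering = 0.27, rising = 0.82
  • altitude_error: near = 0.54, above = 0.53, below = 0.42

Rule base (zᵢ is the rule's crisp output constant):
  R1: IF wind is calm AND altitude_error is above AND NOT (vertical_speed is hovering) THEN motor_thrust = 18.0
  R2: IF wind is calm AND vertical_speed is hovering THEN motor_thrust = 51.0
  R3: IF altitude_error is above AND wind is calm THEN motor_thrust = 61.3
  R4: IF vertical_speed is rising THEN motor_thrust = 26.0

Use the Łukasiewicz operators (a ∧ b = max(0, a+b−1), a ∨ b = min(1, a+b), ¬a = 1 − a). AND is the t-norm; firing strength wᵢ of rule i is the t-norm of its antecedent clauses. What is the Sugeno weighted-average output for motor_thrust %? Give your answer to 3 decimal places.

31.148

R1 (z=18.0): calm=0.61, above=0.53, ¬hovering=1−0.27=0.73; AND[max(0, a+b−1)] → w = 0.00
R2 (z=51.0): calm=0.61, hovering=0.27; AND[max(0, a+b−1)] → w = 0.00
R3 (z=61.3): above=0.53, calm=0.61; AND[max(0, a+b−1)] → w = 0.14
R4 (z=26.0): rising=0.82 → w = 0.82
Weighted average = (0.00·18.0 + 0.00·51.0 + 0.14·61.3 + 0.82·26.0) / (0.00 + 0.00 + 0.14 + 0.82)
  = 29.9020 / 0.9600 = 31.148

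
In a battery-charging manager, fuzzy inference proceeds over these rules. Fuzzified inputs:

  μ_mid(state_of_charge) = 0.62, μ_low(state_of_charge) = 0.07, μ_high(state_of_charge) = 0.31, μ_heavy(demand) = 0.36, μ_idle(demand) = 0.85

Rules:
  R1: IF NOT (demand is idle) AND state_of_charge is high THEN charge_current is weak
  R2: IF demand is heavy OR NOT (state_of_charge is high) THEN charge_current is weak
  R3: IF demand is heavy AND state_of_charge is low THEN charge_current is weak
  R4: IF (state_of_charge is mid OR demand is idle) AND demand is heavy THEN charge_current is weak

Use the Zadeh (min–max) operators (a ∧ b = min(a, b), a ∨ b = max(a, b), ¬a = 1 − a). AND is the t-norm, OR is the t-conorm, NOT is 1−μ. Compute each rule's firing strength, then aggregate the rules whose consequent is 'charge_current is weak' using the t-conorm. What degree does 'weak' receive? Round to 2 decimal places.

R1: ¬idle=1−0.85=0.15, high=0.31; AND[min(a, b)] → w = 0.15
R2: heavy=0.36, ¬high=1−0.31=0.69; OR[max(a, b)] → w = 0.69
R3: heavy=0.36, low=0.07; AND[min(a, b)] → w = 0.07
R4: (mid=0.62 OR idle=0.85) = 0.85; AND[min(a, b)] with heavy=0.36 → w = 0.36
Rules with consequent 'weak': {R1, R2, R3, R4} → strengths 0.15, 0.69, 0.07, 0.36
Aggregate via t-conorm [max(a, b)]: 0.69

0.69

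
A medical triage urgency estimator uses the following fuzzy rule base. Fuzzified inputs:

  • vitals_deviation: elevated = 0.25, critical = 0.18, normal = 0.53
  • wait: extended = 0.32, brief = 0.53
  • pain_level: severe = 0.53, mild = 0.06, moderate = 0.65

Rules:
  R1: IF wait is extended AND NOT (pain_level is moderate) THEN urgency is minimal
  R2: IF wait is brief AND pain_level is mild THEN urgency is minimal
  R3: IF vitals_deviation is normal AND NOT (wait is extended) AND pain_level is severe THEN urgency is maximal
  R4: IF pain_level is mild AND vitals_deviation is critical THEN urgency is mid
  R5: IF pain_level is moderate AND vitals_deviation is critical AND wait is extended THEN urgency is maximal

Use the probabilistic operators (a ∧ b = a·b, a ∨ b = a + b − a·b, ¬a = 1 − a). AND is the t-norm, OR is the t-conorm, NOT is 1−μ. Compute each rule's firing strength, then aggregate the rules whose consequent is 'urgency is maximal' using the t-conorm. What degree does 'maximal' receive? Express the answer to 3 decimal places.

0.221

R1: extended=0.32, ¬moderate=1−0.65=0.35; AND[a·b] → w = 0.1120
R2: brief=0.53, mild=0.06; AND[a·b] → w = 0.0318
R3: normal=0.53, ¬extended=1−0.32=0.68, severe=0.53; AND[a·b] → w = 0.1910
R4: mild=0.06, critical=0.18; AND[a·b] → w = 0.0108
R5: moderate=0.65, critical=0.18, extended=0.32; AND[a·b] → w = 0.0374
Rules with consequent 'maximal': {R3, R5} → strengths 0.1910, 0.0374
Aggregate via t-conorm [a + b − a·b]: 0.2213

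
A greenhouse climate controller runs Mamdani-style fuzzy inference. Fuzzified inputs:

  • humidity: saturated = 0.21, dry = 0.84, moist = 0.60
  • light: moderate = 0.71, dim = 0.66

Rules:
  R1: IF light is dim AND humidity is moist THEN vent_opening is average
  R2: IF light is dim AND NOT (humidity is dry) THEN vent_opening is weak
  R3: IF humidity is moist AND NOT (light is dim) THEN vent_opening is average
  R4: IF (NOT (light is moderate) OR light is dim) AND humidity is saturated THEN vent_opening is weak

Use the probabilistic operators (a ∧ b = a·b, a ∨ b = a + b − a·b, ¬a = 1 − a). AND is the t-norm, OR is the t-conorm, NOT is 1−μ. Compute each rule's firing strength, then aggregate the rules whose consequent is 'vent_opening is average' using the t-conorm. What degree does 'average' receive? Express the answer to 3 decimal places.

R1: dim=0.66, moist=0.60; AND[a·b] → w = 0.3960
R2: dim=0.66, ¬dry=1−0.84=0.16; AND[a·b] → w = 0.1056
R3: moist=0.60, ¬dim=1−0.66=0.34; AND[a·b] → w = 0.2040
R4: (¬moderate=1−0.71=0.29 OR dim=0.66) = 0.7586; AND[a·b] with saturated=0.21 → w = 0.1593
Rules with consequent 'average': {R1, R3} → strengths 0.3960, 0.2040
Aggregate via t-conorm [a + b − a·b]: 0.5192

0.519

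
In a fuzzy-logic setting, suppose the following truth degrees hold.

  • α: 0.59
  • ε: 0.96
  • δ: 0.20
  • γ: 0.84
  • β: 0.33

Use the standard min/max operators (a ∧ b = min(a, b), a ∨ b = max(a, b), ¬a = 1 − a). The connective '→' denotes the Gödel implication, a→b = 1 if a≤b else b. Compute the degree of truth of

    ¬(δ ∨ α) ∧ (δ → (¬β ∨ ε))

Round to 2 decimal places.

δ ∨ α = max(a, b) on (0.20, 0.59) = 0.59
¬(δ ∨ α) = 1 − 0.59 = 0.41
¬β = 1 − 0.33 = 0.67
¬β ∨ ε = max(a, b) on (0.67, 0.96) = 0.96
δ → (¬β ∨ ε)  [Gödel: 1 if a≤b else b] with a=0.20, b=0.96 → 1.00
¬(δ ∨ α) ∧ (δ → (¬β ∨ ε)) = min(a, b) on (0.41, 1.00) = 0.41

0.41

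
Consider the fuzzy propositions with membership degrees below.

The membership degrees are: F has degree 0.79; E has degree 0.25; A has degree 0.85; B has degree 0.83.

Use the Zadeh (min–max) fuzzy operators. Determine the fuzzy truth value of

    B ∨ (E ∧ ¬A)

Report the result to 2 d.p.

0.83

¬A = 1 − 0.85 = 0.15
E ∧ ¬A = min(a, b) on (0.25, 0.15) = 0.15
B ∨ (E ∧ ¬A) = max(a, b) on (0.83, 0.15) = 0.83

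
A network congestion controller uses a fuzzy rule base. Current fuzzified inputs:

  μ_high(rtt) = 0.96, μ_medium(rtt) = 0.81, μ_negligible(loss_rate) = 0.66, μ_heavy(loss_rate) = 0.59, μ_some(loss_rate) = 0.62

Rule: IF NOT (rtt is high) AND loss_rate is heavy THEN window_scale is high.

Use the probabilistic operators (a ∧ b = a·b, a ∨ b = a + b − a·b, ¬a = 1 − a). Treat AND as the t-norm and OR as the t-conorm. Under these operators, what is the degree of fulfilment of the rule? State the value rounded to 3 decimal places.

0.024

firing strength: ¬high=1−0.96=0.04, heavy=0.59; AND[a·b] → w = 0.0236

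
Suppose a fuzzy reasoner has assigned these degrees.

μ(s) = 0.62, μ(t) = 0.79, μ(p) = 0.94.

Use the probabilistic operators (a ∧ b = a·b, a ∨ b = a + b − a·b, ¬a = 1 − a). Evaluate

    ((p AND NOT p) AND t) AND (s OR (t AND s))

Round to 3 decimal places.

0.036

NOT p = 1 − 0.9400 = 0.0600
p AND NOT p = a·b on (0.9400, 0.0600) = 0.0564
(p AND NOT p) AND t = a·b on (0.0564, 0.7900) = 0.0446
t AND s = a·b on (0.7900, 0.6200) = 0.4898
s OR (t AND s) = a + b − a·b on (0.6200, 0.4898) = 0.8061
((p AND NOT p) AND t) AND (s OR (t AND s)) = a·b on (0.0446, 0.8061) = 0.0359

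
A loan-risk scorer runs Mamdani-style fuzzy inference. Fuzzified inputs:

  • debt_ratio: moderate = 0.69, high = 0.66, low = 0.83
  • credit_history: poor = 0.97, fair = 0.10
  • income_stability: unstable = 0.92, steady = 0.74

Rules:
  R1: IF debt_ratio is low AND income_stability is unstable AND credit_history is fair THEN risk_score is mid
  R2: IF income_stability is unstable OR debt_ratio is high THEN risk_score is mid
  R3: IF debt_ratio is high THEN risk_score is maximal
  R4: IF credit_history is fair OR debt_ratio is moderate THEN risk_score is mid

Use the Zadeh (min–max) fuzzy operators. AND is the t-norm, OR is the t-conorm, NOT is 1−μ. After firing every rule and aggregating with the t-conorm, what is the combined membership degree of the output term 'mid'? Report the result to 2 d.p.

R1: low=0.83, unstable=0.92, fair=0.10; AND[min(a, b)] → w = 0.10
R2: unstable=0.92, high=0.66; OR[max(a, b)] → w = 0.92
R3: high=0.66 → w = 0.66
R4: fair=0.10, moderate=0.69; OR[max(a, b)] → w = 0.69
Rules with consequent 'mid': {R1, R2, R4} → strengths 0.10, 0.92, 0.69
Aggregate via t-conorm [max(a, b)]: 0.92

0.92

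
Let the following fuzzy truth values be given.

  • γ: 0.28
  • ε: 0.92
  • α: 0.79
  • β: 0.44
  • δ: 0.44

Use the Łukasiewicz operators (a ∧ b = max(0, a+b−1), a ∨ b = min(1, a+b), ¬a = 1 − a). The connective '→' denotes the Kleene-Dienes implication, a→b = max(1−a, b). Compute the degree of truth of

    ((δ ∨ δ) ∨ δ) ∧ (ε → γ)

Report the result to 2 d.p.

0.28

δ ∨ δ = min(1, a+b) on (0.44, 0.44) = 0.88
(δ ∨ δ) ∨ δ = min(1, a+b) on (0.88, 0.44) = 1.00
ε → γ  [Kleene-Dienes: max(1−a, b)] with a=0.92, b=0.28 → 0.28
((δ ∨ δ) ∨ δ) ∧ (ε → γ) = max(0, a+b−1) on (1.00, 0.28) = 0.28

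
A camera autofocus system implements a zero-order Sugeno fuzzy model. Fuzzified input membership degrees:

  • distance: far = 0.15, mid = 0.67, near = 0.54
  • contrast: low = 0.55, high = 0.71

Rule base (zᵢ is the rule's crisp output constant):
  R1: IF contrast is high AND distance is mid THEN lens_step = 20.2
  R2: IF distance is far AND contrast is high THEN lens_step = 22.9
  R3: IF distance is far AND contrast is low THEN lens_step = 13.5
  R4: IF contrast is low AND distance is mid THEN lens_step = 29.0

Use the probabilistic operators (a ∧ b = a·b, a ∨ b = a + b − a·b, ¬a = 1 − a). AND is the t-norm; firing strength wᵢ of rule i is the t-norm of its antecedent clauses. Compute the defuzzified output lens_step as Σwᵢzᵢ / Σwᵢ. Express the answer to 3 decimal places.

23.082

R1 (z=20.2): high=0.71, mid=0.67; AND[a·b] → w = 0.4757
R2 (z=22.9): far=0.15, high=0.71; AND[a·b] → w = 0.1065
R3 (z=13.5): far=0.15, low=0.55; AND[a·b] → w = 0.0825
R4 (z=29.0): low=0.55, mid=0.67; AND[a·b] → w = 0.3685
Weighted average = (0.4757·20.2 + 0.1065·22.9 + 0.0825·13.5 + 0.3685·29.0) / (0.4757 + 0.1065 + 0.0825 + 0.3685)
  = 23.8482 / 1.0332 = 23.082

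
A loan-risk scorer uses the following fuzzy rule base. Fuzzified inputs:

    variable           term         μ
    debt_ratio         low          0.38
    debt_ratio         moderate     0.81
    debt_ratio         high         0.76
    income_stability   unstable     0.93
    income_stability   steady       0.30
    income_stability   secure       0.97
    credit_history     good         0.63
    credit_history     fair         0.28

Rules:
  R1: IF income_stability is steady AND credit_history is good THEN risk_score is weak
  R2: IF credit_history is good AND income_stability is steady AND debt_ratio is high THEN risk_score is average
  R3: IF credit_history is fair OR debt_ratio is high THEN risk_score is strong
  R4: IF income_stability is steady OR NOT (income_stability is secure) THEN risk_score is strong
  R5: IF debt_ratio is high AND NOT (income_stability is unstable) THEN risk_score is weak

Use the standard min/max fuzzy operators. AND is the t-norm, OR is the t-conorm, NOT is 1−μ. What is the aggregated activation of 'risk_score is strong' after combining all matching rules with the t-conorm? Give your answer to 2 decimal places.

R1: steady=0.30, good=0.63; AND[min(a, b)] → w = 0.30
R2: good=0.63, steady=0.30, high=0.76; AND[min(a, b)] → w = 0.30
R3: fair=0.28, high=0.76; OR[max(a, b)] → w = 0.76
R4: steady=0.30, ¬secure=1−0.97=0.03; OR[max(a, b)] → w = 0.30
R5: high=0.76, ¬unstable=1−0.93=0.07; AND[min(a, b)] → w = 0.07
Rules with consequent 'strong': {R3, R4} → strengths 0.76, 0.30
Aggregate via t-conorm [max(a, b)]: 0.76

0.76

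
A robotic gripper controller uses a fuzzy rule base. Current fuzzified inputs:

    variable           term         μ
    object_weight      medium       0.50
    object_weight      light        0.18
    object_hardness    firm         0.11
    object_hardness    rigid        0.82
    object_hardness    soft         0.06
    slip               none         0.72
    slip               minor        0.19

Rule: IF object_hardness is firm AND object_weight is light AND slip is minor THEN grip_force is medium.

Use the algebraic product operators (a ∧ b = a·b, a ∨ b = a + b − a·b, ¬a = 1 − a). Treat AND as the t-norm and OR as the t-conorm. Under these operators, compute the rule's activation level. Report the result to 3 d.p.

0.004

firing strength: firm=0.11, light=0.18, minor=0.19; AND[a·b] → w = 0.0038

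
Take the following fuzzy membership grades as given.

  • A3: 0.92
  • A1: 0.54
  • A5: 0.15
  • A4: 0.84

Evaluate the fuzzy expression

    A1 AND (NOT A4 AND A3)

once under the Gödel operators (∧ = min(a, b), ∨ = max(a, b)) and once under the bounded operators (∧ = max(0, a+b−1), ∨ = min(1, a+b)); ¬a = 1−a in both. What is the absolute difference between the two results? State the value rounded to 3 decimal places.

Under Gödel:
  NOT A4 = 1 − 0.84 = 0.16
  NOT A4 AND A3 = min(a, b) on (0.16, 0.92) = 0.16
  A1 AND (NOT A4 AND A3) = min(a, b) on (0.54, 0.16) = 0.16
  → value = 0.1600
Under bounded:
  NOT A4 = 1 − 0.84 = 0.16
  NOT A4 AND A3 = max(0, a+b−1) on (0.16, 0.92) = 0.08
  A1 AND (NOT A4 AND A3) = max(0, a+b−1) on (0.54, 0.08) = 0.00
  → value = 0.0000
|0.1600 − 0.0000| = 0.160

0.160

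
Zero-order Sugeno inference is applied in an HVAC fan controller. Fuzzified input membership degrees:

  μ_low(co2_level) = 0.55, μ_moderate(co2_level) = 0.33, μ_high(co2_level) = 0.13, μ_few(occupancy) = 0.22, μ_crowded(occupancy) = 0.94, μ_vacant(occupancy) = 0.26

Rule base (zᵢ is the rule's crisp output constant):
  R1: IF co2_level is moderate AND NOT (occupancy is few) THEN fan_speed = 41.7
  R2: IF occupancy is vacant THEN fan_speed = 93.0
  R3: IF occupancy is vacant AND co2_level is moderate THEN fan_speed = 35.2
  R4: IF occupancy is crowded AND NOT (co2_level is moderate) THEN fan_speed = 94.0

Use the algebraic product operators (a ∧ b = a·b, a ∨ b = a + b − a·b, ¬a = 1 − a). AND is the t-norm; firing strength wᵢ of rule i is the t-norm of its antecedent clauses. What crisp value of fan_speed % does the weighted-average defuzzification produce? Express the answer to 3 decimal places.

R1 (z=41.7): moderate=0.33, ¬few=1−0.22=0.78; AND[a·b] → w = 0.2574
R2 (z=93.0): vacant=0.26 → w = 0.2600
R3 (z=35.2): vacant=0.26, moderate=0.33; AND[a·b] → w = 0.0858
R4 (z=94.0): crowded=0.94, ¬moderate=1−0.33=0.67; AND[a·b] → w = 0.6298
Weighted average = (0.2574·41.7 + 0.2600·93.0 + 0.0858·35.2 + 0.6298·94.0) / (0.2574 + 0.2600 + 0.0858 + 0.6298)
  = 97.1349 / 1.2330 = 78.779

78.779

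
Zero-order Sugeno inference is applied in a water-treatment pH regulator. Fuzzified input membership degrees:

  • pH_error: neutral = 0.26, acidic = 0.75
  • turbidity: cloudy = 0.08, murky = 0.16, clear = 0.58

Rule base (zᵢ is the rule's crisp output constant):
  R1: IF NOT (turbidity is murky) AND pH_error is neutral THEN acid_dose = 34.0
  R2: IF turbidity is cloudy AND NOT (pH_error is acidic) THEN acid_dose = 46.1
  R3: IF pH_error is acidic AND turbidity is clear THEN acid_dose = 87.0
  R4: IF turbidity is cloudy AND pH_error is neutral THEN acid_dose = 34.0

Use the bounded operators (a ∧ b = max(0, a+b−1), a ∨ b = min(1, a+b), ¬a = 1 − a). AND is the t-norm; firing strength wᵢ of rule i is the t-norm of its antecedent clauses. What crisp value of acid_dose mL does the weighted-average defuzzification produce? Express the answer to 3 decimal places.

R1 (z=34.0): ¬murky=1−0.16=0.84, neutral=0.26; AND[max(0, a+b−1)] → w = 0.10
R2 (z=46.1): cloudy=0.08, ¬acidic=1−0.75=0.25; AND[max(0, a+b−1)] → w = 0.00
R3 (z=87.0): acidic=0.75, clear=0.58; AND[max(0, a+b−1)] → w = 0.33
R4 (z=34.0): cloudy=0.08, neutral=0.26; AND[max(0, a+b−1)] → w = 0.00
Weighted average = (0.10·34.0 + 0.00·46.1 + 0.33·87.0 + 0.00·34.0) / (0.10 + 0.00 + 0.33 + 0.00)
  = 32.1100 / 0.4300 = 74.674

74.674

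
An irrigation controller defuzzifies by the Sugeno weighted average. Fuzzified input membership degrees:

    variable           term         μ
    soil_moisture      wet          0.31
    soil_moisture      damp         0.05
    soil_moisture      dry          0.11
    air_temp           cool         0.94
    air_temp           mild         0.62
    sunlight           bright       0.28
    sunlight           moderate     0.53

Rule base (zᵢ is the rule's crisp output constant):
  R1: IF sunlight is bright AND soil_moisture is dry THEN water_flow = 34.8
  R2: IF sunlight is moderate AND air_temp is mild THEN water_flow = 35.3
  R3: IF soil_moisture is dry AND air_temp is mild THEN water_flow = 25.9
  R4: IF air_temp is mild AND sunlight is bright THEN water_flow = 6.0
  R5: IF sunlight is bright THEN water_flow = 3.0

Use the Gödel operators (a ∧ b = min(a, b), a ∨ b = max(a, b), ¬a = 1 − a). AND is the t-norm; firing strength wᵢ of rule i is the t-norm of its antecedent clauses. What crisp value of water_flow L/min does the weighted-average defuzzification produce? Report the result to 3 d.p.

R1 (z=34.8): bright=0.28, dry=0.11; AND[min(a, b)] → w = 0.11
R2 (z=35.3): moderate=0.53, mild=0.62; AND[min(a, b)] → w = 0.53
R3 (z=25.9): dry=0.11, mild=0.62; AND[min(a, b)] → w = 0.11
R4 (z=6.0): mild=0.62, bright=0.28; AND[min(a, b)] → w = 0.28
R5 (z=3.0): bright=0.28 → w = 0.28
Weighted average = (0.11·34.8 + 0.53·35.3 + 0.11·25.9 + 0.28·6.0 + 0.28·3.0) / (0.11 + 0.53 + 0.11 + 0.28 + 0.28)
  = 27.9060 / 1.3100 = 21.302

21.302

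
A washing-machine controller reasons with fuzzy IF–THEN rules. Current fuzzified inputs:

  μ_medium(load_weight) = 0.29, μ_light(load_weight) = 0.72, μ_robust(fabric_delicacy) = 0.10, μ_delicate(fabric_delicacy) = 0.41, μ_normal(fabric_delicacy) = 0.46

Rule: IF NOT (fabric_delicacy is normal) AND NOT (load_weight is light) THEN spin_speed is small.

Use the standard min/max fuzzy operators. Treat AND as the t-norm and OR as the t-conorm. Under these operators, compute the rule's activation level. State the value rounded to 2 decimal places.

firing strength: ¬normal=1−0.46=0.54, ¬light=1−0.72=0.28; AND[min(a, b)] → w = 0.28

0.28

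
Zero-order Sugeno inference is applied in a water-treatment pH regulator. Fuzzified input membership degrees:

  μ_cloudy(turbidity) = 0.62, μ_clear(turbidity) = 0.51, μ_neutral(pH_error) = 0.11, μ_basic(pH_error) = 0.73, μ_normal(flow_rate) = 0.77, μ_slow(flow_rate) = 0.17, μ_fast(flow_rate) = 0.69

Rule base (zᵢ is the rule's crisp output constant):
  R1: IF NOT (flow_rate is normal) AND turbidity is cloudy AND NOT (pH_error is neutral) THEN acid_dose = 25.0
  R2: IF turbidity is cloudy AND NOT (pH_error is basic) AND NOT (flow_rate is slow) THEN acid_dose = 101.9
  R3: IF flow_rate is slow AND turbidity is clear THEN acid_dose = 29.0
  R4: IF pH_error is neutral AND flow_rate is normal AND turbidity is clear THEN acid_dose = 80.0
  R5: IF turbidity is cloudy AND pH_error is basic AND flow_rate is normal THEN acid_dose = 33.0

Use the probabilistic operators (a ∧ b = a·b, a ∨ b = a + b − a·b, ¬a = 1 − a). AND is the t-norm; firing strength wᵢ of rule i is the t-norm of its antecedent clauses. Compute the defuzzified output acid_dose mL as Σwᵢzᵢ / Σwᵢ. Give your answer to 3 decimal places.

46.760

R1 (z=25.0): ¬normal=1−0.77=0.23, cloudy=0.62, ¬neutral=1−0.11=0.89; AND[a·b] → w = 0.1269
R2 (z=101.9): cloudy=0.62, ¬basic=1−0.73=0.27, ¬slow=1−0.17=0.83; AND[a·b] → w = 0.1389
R3 (z=29.0): slow=0.17, clear=0.51; AND[a·b] → w = 0.0867
R4 (z=80.0): neutral=0.11, normal=0.77, clear=0.51; AND[a·b] → w = 0.0432
R5 (z=33.0): cloudy=0.62, basic=0.73, normal=0.77; AND[a·b] → w = 0.3485
Weighted average = (0.1269·25.0 + 0.1389·101.9 + 0.0867·29.0 + 0.0432·80.0 + 0.3485·33.0) / (0.1269 + 0.1389 + 0.0867 + 0.0432 + 0.3485)
  = 34.8017 / 0.7443 = 46.760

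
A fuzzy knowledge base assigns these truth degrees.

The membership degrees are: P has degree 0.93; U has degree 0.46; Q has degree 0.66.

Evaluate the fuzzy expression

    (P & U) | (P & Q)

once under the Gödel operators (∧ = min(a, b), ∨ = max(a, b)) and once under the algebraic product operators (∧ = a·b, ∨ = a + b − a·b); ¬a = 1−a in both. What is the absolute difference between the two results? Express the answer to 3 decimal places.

0.119

Under Gödel:
  P & U = min(a, b) on (0.93, 0.46) = 0.46
  P & Q = min(a, b) on (0.93, 0.66) = 0.66
  (P & U) | (P & Q) = max(a, b) on (0.46, 0.66) = 0.66
  → value = 0.6600
Under algebraic product:
  P & U = a·b on (0.9300, 0.4600) = 0.4278
  P & Q = a·b on (0.9300, 0.6600) = 0.6138
  (P & U) | (P & Q) = a + b − a·b on (0.4278, 0.6138) = 0.7790
  → value = 0.7790
|0.6600 − 0.7790| = 0.119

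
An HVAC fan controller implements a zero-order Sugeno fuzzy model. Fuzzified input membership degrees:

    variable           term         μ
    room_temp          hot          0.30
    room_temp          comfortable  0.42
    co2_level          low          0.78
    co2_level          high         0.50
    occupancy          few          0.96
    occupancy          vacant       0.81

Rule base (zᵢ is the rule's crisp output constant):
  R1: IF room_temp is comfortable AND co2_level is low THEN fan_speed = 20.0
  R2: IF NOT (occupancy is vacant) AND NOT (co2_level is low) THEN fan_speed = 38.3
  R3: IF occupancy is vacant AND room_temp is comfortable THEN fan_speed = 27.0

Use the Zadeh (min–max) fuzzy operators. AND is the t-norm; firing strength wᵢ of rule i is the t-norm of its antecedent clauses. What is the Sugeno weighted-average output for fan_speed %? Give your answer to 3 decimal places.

R1 (z=20.0): comfortable=0.42, low=0.78; AND[min(a, b)] → w = 0.42
R2 (z=38.3): ¬vacant=1−0.81=0.19, ¬low=1−0.78=0.22; AND[min(a, b)] → w = 0.19
R3 (z=27.0): vacant=0.81, comfortable=0.42; AND[min(a, b)] → w = 0.42
Weighted average = (0.42·20.0 + 0.19·38.3 + 0.42·27.0) / (0.42 + 0.19 + 0.42)
  = 27.0170 / 1.0300 = 26.230

26.230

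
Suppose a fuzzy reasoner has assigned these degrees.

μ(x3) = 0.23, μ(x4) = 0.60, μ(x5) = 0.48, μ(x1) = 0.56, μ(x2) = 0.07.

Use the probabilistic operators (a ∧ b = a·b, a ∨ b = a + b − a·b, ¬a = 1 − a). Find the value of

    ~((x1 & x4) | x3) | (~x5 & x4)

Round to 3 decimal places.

x1 & x4 = a·b on (0.5600, 0.6000) = 0.3360
(x1 & x4) | x3 = a + b − a·b on (0.3360, 0.2300) = 0.4887
~((x1 & x4) | x3) = 1 − 0.4887 = 0.5113
~x5 = 1 − 0.4800 = 0.5200
~x5 & x4 = a·b on (0.5200, 0.6000) = 0.3120
~((x1 & x4) | x3) | (~x5 & x4) = a + b − a·b on (0.5113, 0.3120) = 0.6638

0.664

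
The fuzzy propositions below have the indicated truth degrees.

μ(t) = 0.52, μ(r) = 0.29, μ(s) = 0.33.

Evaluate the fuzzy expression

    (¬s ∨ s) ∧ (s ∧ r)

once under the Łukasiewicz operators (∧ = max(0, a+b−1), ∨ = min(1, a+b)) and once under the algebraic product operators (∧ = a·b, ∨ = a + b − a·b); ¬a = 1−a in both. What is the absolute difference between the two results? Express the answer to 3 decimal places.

Under Łukasiewicz:
  ¬s = 1 − 0.33 = 0.67
  ¬s ∨ s = min(1, a+b) on (0.67, 0.33) = 1.00
  s ∧ r = max(0, a+b−1) on (0.33, 0.29) = 0.00
  (¬s ∨ s) ∧ (s ∧ r) = max(0, a+b−1) on (1.00, 0.00) = 0.00
  → value = 0.0000
Under algebraic product:
  ¬s = 1 − 0.3300 = 0.6700
  ¬s ∨ s = a + b − a·b on (0.6700, 0.3300) = 0.7789
  s ∧ r = a·b on (0.3300, 0.2900) = 0.0957
  (¬s ∨ s) ∧ (s ∧ r) = a·b on (0.7789, 0.0957) = 0.0745
  → value = 0.0745
|0.0000 − 0.0745| = 0.075

0.075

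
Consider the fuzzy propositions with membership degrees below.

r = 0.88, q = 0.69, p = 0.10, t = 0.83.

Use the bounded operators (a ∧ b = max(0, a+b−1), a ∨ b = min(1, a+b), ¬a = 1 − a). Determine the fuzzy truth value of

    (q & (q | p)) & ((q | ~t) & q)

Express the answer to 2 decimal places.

q | p = min(1, a+b) on (0.69, 0.10) = 0.79
q & (q | p) = max(0, a+b−1) on (0.69, 0.79) = 0.48
~t = 1 − 0.83 = 0.17
q | ~t = min(1, a+b) on (0.69, 0.17) = 0.86
(q | ~t) & q = max(0, a+b−1) on (0.86, 0.69) = 0.55
(q & (q | p)) & ((q | ~t) & q) = max(0, a+b−1) on (0.48, 0.55) = 0.03

0.03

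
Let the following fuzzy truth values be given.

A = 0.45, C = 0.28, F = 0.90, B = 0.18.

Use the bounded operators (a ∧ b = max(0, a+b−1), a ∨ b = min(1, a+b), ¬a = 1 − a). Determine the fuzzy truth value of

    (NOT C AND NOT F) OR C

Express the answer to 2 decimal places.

0.28

NOT C = 1 − 0.28 = 0.72
NOT F = 1 − 0.90 = 0.10
NOT C AND NOT F = max(0, a+b−1) on (0.72, 0.10) = 0.00
(NOT C AND NOT F) OR C = min(1, a+b) on (0.00, 0.28) = 0.28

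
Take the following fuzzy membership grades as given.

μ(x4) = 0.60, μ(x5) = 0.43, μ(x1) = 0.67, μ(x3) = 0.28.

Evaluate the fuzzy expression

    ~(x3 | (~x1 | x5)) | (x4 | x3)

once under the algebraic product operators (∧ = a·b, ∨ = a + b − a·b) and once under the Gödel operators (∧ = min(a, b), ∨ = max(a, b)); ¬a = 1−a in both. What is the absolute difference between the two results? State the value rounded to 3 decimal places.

Under algebraic product:
  ~x1 = 1 − 0.6700 = 0.3300
  ~x1 | x5 = a + b − a·b on (0.3300, 0.4300) = 0.6181
  x3 | (~x1 | x5) = a + b − a·b on (0.2800, 0.6181) = 0.7250
  ~(x3 | (~x1 | x5)) = 1 − 0.7250 = 0.2750
  x4 | x3 = a + b − a·b on (0.6000, 0.2800) = 0.7120
  ~(x3 | (~x1 | x5)) | (x4 | x3) = a + b − a·b on (0.2750, 0.7120) = 0.7912
  → value = 0.7912
Under Gödel:
  ~x1 = 1 − 0.67 = 0.33
  ~x1 | x5 = max(a, b) on (0.33, 0.43) = 0.43
  x3 | (~x1 | x5) = max(a, b) on (0.28, 0.43) = 0.43
  ~(x3 | (~x1 | x5)) = 1 − 0.43 = 0.57
  x4 | x3 = max(a, b) on (0.60, 0.28) = 0.60
  ~(x3 | (~x1 | x5)) | (x4 | x3) = max(a, b) on (0.57, 0.60) = 0.60
  → value = 0.6000
|0.7912 − 0.6000| = 0.191

0.191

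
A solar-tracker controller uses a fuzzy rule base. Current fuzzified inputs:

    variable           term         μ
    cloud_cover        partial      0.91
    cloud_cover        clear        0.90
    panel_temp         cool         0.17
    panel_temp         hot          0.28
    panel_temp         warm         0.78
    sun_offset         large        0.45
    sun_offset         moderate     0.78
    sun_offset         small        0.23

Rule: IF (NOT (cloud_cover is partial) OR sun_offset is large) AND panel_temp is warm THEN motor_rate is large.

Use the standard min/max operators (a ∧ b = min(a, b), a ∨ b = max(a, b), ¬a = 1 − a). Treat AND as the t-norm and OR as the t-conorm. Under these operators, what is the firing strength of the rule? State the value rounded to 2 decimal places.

firing strength: (¬partial=1−0.91=0.09 OR large=0.45) = 0.45; AND[min(a, b)] with warm=0.78 → w = 0.45

0.45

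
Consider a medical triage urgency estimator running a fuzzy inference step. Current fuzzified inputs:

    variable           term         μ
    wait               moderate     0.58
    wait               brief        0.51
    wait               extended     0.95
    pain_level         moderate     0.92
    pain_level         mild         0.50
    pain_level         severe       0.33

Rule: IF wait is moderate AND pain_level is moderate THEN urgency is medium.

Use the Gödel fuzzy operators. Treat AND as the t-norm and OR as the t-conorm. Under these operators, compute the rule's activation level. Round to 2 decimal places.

0.58

firing strength: moderate=0.58, moderate=0.92; AND[min(a, b)] → w = 0.58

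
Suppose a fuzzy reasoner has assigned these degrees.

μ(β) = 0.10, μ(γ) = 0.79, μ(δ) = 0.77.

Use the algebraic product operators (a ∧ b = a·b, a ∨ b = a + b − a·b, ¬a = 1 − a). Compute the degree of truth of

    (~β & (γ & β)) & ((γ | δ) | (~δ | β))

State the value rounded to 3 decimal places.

~β = 1 − 0.1000 = 0.9000
γ & β = a·b on (0.7900, 0.1000) = 0.0790
~β & (γ & β) = a·b on (0.9000, 0.0790) = 0.0711
γ | δ = a + b − a·b on (0.7900, 0.7700) = 0.9517
~δ = 1 − 0.7700 = 0.2300
~δ | β = a + b − a·b on (0.2300, 0.1000) = 0.3070
(γ | δ) | (~δ | β) = a + b − a·b on (0.9517, 0.3070) = 0.9665
(~β & (γ & β)) & ((γ | δ) | (~δ | β)) = a·b on (0.0711, 0.9665) = 0.0687

0.069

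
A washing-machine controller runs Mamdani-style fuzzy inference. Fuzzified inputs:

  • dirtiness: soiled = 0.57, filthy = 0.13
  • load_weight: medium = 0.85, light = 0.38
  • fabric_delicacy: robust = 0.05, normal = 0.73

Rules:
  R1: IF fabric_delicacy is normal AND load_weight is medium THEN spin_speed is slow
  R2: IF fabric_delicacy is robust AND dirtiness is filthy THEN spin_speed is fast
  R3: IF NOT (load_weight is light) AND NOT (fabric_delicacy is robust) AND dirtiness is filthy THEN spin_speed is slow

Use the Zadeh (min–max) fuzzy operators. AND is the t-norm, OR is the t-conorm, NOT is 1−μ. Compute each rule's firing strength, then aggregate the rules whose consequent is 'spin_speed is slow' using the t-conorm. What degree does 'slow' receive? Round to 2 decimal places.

R1: normal=0.73, medium=0.85; AND[min(a, b)] → w = 0.73
R2: robust=0.05, filthy=0.13; AND[min(a, b)] → w = 0.05
R3: ¬light=1−0.38=0.62, ¬robust=1−0.05=0.95, filthy=0.13; AND[min(a, b)] → w = 0.13
Rules with consequent 'slow': {R1, R3} → strengths 0.73, 0.13
Aggregate via t-conorm [max(a, b)]: 0.73

0.73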